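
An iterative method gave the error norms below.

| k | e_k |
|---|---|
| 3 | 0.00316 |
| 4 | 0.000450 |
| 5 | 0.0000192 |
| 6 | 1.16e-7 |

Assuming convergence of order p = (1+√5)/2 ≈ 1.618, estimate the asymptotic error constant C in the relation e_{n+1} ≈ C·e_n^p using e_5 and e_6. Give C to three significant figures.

C ≈ e_6 / e_5^1.618
  = 1.16e-7 / (0.0000192)^1.618
  = 1.16e-7 / 2.33551e-08 ≈ 4.9668

4.97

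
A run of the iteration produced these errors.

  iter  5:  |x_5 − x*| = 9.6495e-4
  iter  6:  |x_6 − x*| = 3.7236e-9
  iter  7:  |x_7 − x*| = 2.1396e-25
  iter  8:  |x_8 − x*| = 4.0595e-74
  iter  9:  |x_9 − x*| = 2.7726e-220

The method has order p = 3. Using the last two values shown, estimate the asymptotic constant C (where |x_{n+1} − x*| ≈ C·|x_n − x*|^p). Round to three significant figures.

C ≈ |x_9 − x*| / |x_8 − x*|^3
  = 2.7726e-220 / (4.0595e-74)^3
  = 2.7726e-220 / 6.68987e-221 ≈ 4.1445

4.14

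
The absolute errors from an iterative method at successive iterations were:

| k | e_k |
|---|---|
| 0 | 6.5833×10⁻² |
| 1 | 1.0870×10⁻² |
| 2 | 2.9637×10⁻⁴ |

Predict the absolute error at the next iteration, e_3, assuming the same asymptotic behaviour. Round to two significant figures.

2.2e-7

First estimate the order: p ≈ ln(e_2/e_1) / ln(e_1/e_0) = ln(2.9637×10⁻⁴/1.0870×10⁻²)/ln(1.0870×10⁻²/6.5833×10⁻²) = ln(0.0272649)/ln(0.165115) ≈ 2.0000.
Then e_3 ≈ e_2·(e_2/e_1)^p = 2.9637×10⁻⁴·(0.0272649)^2.0000 = 2.9637×10⁻⁴·0.000743375 ≈ 2.203e-07.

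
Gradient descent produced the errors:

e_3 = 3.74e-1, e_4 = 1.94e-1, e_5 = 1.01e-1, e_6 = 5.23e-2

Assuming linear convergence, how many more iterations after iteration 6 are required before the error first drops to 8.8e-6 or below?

14

Rate ρ ≈ e_6/e_5 = 5.23e-2/1.01e-1 = 0.5178.
After j more steps, e_{6+j} ≈ 5.23e-2·ρ^j; need ρ^j ≤ 8.8e-6/5.23e-2 = 0.00016826.
j ≥ ln(0.00016826)/ln(0.5178) = -8.6900/-0.65817 = 13.203.
So 14 more iterations are needed.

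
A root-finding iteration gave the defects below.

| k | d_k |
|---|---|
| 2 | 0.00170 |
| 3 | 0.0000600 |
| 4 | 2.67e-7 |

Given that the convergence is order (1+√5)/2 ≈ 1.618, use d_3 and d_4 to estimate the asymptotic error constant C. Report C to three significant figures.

C ≈ d_4 / d_3^1.618
  = 2.67e-7 / (0.0000600)^1.618
  = 2.67e-7 / 1.47587e-07 ≈ 1.8091

1.81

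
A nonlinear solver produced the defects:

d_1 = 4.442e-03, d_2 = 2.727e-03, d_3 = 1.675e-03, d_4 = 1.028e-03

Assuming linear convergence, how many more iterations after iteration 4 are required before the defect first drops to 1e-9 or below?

Rate ρ ≈ d_4/d_3 = 1.028e-03/1.675e-03 = 0.6137.
After j more steps, d_{4+j} ≈ 1.028e-03·ρ^j; need ρ^j ≤ 1e-9/1.028e-03 = 9.72763e-07.
j ≥ ln(9.72763e-07)/ln(0.6137) = -13.8431/-0.48825 = 28.352.
So 29 more iterations are needed.

29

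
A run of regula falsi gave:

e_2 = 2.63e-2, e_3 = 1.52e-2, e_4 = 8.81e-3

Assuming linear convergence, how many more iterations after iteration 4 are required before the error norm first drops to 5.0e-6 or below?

14

Rate ρ ≈ e_4/e_3 = 8.81e-3/1.52e-2 = 0.5796.
After j more steps, e_{4+j} ≈ 8.81e-3·ρ^j; need ρ^j ≤ 5.0e-6/8.81e-3 = 0.000567537.
j ≥ ln(0.000567537)/ln(0.5796) = -7.4742/-0.54542 = 13.704.
So 14 more iterations are needed.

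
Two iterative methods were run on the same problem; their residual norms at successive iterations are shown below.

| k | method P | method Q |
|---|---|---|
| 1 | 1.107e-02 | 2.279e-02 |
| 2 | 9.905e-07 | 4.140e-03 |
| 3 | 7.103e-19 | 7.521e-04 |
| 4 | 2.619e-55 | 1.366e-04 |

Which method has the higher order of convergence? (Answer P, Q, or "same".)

Method P: p ≈ ln(2.619e-55/7.103e-19)/ln(7.103e-19/9.905e-07) ≈ 3.00.
Method Q: p ≈ ln(1.366e-04/7.521e-04)/ln(7.521e-04/4.140e-03) ≈ 1.00.
Method P has the higher order (≈3.0 vs ≈1.0).

P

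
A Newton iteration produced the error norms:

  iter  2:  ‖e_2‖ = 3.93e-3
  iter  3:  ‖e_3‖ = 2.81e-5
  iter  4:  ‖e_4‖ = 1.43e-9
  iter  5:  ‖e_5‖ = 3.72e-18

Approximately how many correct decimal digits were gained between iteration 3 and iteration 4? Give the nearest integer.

4

Digits gained ≈ log₁₀(‖e_3‖/‖e_4‖) = log₁₀(2.81e-5/1.43e-9) = log₁₀(19650.3) ≈ 4.293.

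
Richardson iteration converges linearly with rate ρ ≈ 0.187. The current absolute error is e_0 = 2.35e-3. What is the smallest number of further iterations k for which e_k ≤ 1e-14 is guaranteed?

16

After k steps, e_k ≈ 2.35e-3·0.187^k.
Need 0.187^k ≤ 1e-14/2.35e-3 = 4.25532e-12.
k ≥ ln(4.25532e-12)/ln(0.187) = -26.1829/-1.67665 = 15.616.
Smallest integer k = 16.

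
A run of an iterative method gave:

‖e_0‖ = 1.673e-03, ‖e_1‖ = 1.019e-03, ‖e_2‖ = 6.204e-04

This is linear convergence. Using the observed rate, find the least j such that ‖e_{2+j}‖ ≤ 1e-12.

41

Rate ρ ≈ ‖e_2‖/‖e_1‖ = 6.204e-04/1.019e-03 = 0.6088.
After j more steps, ‖e_{2+j}‖ ≈ 6.204e-04·ρ^j; need ρ^j ≤ 1e-12/6.204e-04 = 1.61186e-09.
j ≥ ln(1.61186e-09)/ln(0.6088) = -20.2459/-0.49627 = 40.796.
So 41 more iterations are needed.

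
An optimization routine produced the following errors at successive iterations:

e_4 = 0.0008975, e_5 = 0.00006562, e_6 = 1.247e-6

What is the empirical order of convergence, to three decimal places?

p ≈ ln(e_6/e_5) / ln(e_5/e_4)
  = ln(1.247e-6/0.00006562) / ln(0.00006562/0.0008975)
  = ln(0.0190034) / ln(0.0731142)
  = -3.963137 / -2.615733 ≈ 1.515115

1.515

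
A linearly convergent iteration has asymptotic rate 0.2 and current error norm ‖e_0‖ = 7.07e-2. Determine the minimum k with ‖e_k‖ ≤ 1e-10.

13

After k steps, ‖e_k‖ ≈ 7.07e-2·0.2^k.
Need 0.2^k ≤ 1e-10/7.07e-2 = 1.41443e-09.
k ≥ ln(1.41443e-09)/ln(0.2) = -20.3765/-1.60944 = 12.661.
Smallest integer k = 13.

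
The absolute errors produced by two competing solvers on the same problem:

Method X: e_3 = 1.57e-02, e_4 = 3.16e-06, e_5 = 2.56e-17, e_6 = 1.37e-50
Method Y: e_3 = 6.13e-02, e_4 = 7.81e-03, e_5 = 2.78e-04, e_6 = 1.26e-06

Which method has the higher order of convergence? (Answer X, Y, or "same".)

Method X: p ≈ ln(1.37e-50/2.56e-17)/ln(2.56e-17/3.16e-06) ≈ 3.00.
Method Y: p ≈ ln(1.26e-06/2.78e-04)/ln(2.78e-04/7.81e-03) ≈ 1.62.
Method X has the higher order (≈3.0 vs ≈1.6).

X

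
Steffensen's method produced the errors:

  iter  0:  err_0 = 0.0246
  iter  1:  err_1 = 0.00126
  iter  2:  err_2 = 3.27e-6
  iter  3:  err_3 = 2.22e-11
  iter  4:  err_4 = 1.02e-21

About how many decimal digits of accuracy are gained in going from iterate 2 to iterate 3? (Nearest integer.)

5

Digits gained ≈ log₁₀(err_2/err_3) = log₁₀(3.27e-6/2.22e-11) = log₁₀(147297) ≈ 5.168.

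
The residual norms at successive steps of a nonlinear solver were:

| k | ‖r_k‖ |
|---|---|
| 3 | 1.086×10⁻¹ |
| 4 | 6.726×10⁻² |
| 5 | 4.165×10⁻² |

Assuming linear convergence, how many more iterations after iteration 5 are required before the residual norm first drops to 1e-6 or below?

23

Rate ρ ≈ ‖r_5‖/‖r_4‖ = 4.165×10⁻²/6.726×10⁻² = 0.6192.
After j more steps, ‖r_{5+j}‖ ≈ 4.165×10⁻²·ρ^j; need ρ^j ≤ 1e-6/4.165×10⁻² = 2.40096e-05.
j ≥ ln(2.40096e-05)/ln(0.6192) = -10.6371/-0.47933 = 22.192.
So 23 more iterations are needed.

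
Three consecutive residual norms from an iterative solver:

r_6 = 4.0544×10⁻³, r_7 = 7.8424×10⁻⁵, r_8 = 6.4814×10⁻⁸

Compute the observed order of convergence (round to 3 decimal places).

p ≈ ln(r_8/r_7) / ln(r_7/r_6)
  = ln(6.4814×10⁻⁸/7.8424×10⁻⁵) / ln(7.8424×10⁻⁵/4.0544×10⁻³)
  = ln(0.000826456) / ln(0.0193429)
  = -7.098364 / -3.945430 ≈ 1.799136

1.799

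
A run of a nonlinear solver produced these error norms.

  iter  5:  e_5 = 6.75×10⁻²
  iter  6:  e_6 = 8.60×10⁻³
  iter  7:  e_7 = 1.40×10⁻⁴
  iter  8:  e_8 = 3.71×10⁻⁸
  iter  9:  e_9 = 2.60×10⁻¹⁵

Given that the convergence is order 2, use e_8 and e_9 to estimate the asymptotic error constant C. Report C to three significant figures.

C ≈ e_9 / e_8^2
  = 2.60×10⁻¹⁵ / (3.71×10⁻⁸)^2
  = 2.60×10⁻¹⁵ / 1.37641e-15 ≈ 1.889

1.89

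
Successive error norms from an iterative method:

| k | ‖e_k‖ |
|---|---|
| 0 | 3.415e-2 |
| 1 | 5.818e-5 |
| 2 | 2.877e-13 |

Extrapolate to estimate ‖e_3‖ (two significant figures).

3.5e-38

First estimate the order: p ≈ ln(‖e_2‖/‖e_1‖) / ln(‖e_1‖/‖e_0‖) = ln(2.877e-13/5.818e-5)/ln(5.818e-5/3.415e-2) = ln(4.945e-09)/ln(0.00170366) ≈ 3.0000.
Then ‖e_3‖ ≈ ‖e_2‖·(‖e_2‖/‖e_1‖)^p = 2.877e-13·(4.945e-09)^3.0000 = 2.877e-13·1.2092e-25 ≈ 3.479e-38.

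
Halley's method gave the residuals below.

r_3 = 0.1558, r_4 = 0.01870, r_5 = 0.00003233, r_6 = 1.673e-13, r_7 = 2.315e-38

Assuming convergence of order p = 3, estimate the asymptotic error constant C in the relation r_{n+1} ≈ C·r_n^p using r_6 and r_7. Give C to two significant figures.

4.9

C ≈ r_7 / r_6^3
  = 2.315e-38 / (1.673e-13)^3
  = 2.315e-38 / 4.68261e-39 ≈ 4.9438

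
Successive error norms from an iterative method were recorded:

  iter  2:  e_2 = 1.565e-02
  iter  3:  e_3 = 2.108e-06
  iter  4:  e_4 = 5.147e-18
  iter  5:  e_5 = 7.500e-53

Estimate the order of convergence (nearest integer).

Consecutive ratios: e_5/e_4 = 7.500e-53/5.147e-18 = 1.45716e-35, e_4/e_3 = 5.147e-18/2.108e-06 = 2.44165e-12.
p ≈ ln(1.45716e-35)/ln(2.44165e-12) = -80.2140/-26.7383 ≈ 3.00.
So the convergence is cubic (order 3).

3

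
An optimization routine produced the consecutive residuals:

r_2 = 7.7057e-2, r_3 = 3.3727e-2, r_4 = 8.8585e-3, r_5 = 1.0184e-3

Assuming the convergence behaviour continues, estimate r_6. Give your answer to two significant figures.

First estimate the order: p ≈ ln(r_5/r_4) / ln(r_4/r_3) = ln(1.0184e-3/8.8585e-3)/ln(8.8585e-3/3.3727e-2) = ln(0.114963)/ln(0.262653) ≈ 1.6180.
Then r_6 ≈ r_5·(r_5/r_4)^p = 1.0184e-3·(0.114963)^1.6180 = 1.0184e-3·0.0301983 ≈ 3.075e-05.

3.1e-5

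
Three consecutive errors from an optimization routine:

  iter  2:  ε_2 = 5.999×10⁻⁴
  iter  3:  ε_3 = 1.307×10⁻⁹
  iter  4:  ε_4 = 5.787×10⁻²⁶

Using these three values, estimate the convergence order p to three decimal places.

p ≈ ln(ε_4/ε_3) / ln(ε_3/ε_2)
  = ln(5.787×10⁻²⁶/1.307×10⁻⁹) / ln(1.307×10⁻⁹/5.999×10⁻⁴)
  = ln(4.4277e-17) / ln(2.1787e-06)
  = -37.656066 / -13.036782 ≈ 2.888448

2.888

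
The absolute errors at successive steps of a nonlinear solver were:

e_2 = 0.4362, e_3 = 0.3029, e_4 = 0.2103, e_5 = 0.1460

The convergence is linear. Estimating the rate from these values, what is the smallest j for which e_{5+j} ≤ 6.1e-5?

22

Rate ρ ≈ e_5/e_4 = 0.1460/0.2103 = 0.6942.
After j more steps, e_{5+j} ≈ 0.1460·ρ^j; need ρ^j ≤ 6.1e-5/0.1460 = 0.000417808.
j ≥ ln(0.000417808)/ln(0.6942) = -7.7805/-0.36500 = 21.316.
So 22 more iterations are needed.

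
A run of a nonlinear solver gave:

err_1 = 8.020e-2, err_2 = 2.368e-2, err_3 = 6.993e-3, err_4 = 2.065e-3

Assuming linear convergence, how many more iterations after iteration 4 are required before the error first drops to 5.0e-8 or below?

9

Rate ρ ≈ err_4/err_3 = 2.065e-3/6.993e-3 = 0.2953.
After j more steps, err_{4+j} ≈ 2.065e-3·ρ^j; need ρ^j ≤ 5.0e-8/2.065e-3 = 2.42131e-05.
j ≥ ln(2.42131e-05)/ln(0.2953) = -10.6286/-1.21976 = 8.714.
So 9 more iterations are needed.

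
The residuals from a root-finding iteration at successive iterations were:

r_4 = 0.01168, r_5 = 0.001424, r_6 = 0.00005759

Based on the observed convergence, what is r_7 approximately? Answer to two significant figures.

First estimate the order: p ≈ ln(r_6/r_5) / ln(r_5/r_4) = ln(0.00005759/0.001424)/ln(0.001424/0.01168) = ln(0.0404424)/ln(0.121918) ≈ 1.5244.
Then r_7 ≈ r_6·(r_6/r_5)^p = 0.00005759·(0.0404424)^1.5244 = 0.00005759·0.00752077 ≈ 4.331e-07.

4.3e-7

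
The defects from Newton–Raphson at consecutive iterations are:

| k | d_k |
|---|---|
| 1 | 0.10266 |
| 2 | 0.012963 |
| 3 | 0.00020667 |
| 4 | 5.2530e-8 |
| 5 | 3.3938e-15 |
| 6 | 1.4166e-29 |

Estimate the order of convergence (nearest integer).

Consecutive ratios: d_6/d_5 = 1.4166e-29/3.3938e-15 = 4.17408e-15, d_5/d_4 = 3.3938e-15/5.2530e-8 = 6.46069e-08.
p ≈ ln(4.17408e-15)/ln(6.46069e-08) = -33.1099/-16.5549 ≈ 2.00.
So the convergence is quadratic (order 2).

2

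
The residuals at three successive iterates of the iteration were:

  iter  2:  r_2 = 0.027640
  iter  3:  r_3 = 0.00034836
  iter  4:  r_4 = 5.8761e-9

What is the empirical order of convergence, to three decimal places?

p ≈ ln(r_4/r_3) / ln(r_3/r_2)
  = ln(5.8761e-9/0.00034836) / ln(0.00034836/0.027640)
  = ln(1.68679e-05) / ln(0.0126035)
  = -10.990098 / -4.373781 ≈ 2.512723

2.513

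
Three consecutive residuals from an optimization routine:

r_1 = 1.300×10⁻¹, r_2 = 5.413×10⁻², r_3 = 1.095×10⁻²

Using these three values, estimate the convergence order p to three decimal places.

p ≈ ln(r_3/r_2) / ln(r_2/r_1)
  = ln(1.095×10⁻²/5.413×10⁻²) / ln(5.413×10⁻²/1.300×10⁻¹)
  = ln(0.202291) / ln(0.416385)
  = -1.598048 / -0.876145 ≈ 1.823954

1.824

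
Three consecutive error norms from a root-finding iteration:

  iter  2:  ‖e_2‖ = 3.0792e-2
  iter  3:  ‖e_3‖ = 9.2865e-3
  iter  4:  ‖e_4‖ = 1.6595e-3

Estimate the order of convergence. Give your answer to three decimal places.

1.437

p ≈ ln(‖e_4‖/‖e_3‖) / ln(‖e_3‖/‖e_2‖)
  = ln(1.6595e-3/9.2865e-3) / ln(9.2865e-3/3.0792e-2)
  = ln(0.1787) / ln(0.301588)
  = -1.722047 / -1.198693 ≈ 1.436604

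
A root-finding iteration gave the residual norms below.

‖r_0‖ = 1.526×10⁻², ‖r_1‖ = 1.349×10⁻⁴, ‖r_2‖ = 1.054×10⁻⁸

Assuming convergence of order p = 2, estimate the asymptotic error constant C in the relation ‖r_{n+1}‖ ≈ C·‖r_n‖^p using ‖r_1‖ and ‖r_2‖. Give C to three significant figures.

C ≈ ‖r_2‖ / ‖r_1‖^2
  = 1.054×10⁻⁸ / (1.349×10⁻⁴)^2
  = 1.054×10⁻⁸ / 1.8198e-08 ≈ 0.57918

0.579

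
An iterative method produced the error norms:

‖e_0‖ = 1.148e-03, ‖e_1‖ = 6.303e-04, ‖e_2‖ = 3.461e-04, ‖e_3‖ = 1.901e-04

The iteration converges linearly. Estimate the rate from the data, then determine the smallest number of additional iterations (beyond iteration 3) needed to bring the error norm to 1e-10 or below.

Rate ρ ≈ ‖e_3‖/‖e_2‖ = 1.901e-04/3.461e-04 = 0.5493.
After j more steps, ‖e_{3+j}‖ ≈ 1.901e-04·ρ^j; need ρ^j ≤ 1e-10/1.901e-04 = 5.26039e-07.
j ≥ ln(5.26039e-07)/ln(0.5493) = -14.4579/-0.59911 = 24.132.
So 25 more iterations are needed.

25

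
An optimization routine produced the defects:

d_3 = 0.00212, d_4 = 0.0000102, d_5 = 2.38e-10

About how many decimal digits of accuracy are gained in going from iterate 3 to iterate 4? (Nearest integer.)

Digits gained ≈ log₁₀(d_3/d_4) = log₁₀(0.00212/0.0000102) = log₁₀(207.843) ≈ 2.318.

2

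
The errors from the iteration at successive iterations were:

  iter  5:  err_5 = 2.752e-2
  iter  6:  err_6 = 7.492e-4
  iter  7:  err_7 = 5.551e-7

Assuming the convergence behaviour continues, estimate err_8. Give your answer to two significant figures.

First estimate the order: p ≈ ln(err_7/err_6) / ln(err_6/err_5) = ln(5.551e-7/7.492e-4)/ln(7.492e-4/2.752e-2) = ln(0.000740924)/ln(0.0272238) ≈ 2.0001.
Then err_8 ≈ err_7·(err_7/err_6)^p = 5.551e-7·(0.000740924)^2.0001 = 5.551e-7·5.48573e-07 ≈ 3.045e-13.

3.0e-13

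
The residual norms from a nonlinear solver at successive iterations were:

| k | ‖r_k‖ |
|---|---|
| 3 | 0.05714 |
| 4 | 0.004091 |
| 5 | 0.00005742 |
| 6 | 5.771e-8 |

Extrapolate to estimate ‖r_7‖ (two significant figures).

8.1e-13

First estimate the order: p ≈ ln(‖r_6‖/‖r_5‖) / ln(‖r_5‖/‖r_4‖) = ln(5.771e-8/0.00005742)/ln(0.00005742/0.004091) = ln(0.00100505)/ln(0.0140357) ≈ 1.6180.
Then ‖r_7‖ ≈ ‖r_6‖·(‖r_6‖/‖r_5‖)^p = 5.771e-8·(0.00100505)^1.6180 = 5.771e-8·1.41104e-05 ≈ 8.143e-13.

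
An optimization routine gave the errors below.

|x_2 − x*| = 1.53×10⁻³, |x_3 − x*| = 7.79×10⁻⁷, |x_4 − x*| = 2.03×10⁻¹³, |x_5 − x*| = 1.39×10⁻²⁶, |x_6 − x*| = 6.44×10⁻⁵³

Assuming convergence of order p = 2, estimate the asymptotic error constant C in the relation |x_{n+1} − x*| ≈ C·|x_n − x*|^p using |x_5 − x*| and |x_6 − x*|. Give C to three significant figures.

0.333

C ≈ |x_6 − x*| / |x_5 − x*|^2
  = 6.44×10⁻⁵³ / (1.39×10⁻²⁶)^2
  = 6.44×10⁻⁵³ / 1.9321e-52 ≈ 0.33332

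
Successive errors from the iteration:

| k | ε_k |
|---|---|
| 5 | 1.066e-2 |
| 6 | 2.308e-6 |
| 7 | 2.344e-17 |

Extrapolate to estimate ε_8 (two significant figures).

First estimate the order: p ≈ ln(ε_7/ε_6) / ln(ε_6/ε_5) = ln(2.344e-17/2.308e-6)/ln(2.308e-6/1.066e-2) = ln(1.0156e-11)/ln(0.00021651) ≈ 2.9999.
Then ε_8 ≈ ε_7·(ε_7/ε_6)^p = 2.344e-17·(1.0156e-11)^2.9999 = 2.344e-17·1.05019e-33 ≈ 2.462e-50.

2.5e-50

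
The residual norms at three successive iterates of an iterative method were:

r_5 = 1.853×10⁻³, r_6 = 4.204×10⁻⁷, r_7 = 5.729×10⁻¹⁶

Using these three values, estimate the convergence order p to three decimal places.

p ≈ ln(r_7/r_6) / ln(r_6/r_5)
  = ln(5.729×10⁻¹⁶/4.204×10⁻⁷) / ln(4.204×10⁻⁷/1.853×10⁻³)
  = ln(1.36275e-09) / ln(0.000226875)
  = -20.413761 / -8.391111 ≈ 2.432784

2.433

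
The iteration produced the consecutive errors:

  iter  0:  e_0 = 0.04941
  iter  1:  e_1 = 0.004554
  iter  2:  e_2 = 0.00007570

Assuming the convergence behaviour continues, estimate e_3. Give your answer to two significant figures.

6.6e-8

First estimate the order: p ≈ ln(e_2/e_1) / ln(e_1/e_0) = ln(0.00007570/0.004554)/ln(0.004554/0.04941) = ln(0.0166227)/ln(0.0921676) ≈ 1.7184.
Then e_3 ≈ e_2·(e_2/e_1)^p = 0.00007570·(0.0166227)^1.7184 = 0.00007570·0.000875898 ≈ 6.631e-08.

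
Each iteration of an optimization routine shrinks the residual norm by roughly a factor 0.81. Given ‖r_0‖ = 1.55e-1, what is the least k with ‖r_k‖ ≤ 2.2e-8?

75

After k steps, ‖r_k‖ ≈ 1.55e-1·0.81^k.
Need 0.81^k ≤ 2.2e-8/1.55e-1 = 1.41935e-07.
k ≥ ln(1.41935e-07)/ln(0.81) = -15.7679/-0.21072 = 74.829.
Smallest integer k = 75.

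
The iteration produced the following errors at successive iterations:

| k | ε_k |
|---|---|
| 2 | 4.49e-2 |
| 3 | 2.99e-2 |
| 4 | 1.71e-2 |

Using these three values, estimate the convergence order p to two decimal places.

p ≈ ln(ε_4/ε_3) / ln(ε_3/ε_2)
  = ln(1.71e-2/2.99e-2) / ln(2.99e-2/4.49e-2)
  = ln(0.571906) / ln(0.665924)
  = -0.55878 / -0.40658 ≈ 1.37434

1.37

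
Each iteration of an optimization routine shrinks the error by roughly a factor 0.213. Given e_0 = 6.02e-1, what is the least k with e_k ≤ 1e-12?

After k steps, e_k ≈ 6.02e-1·0.213^k.
Need 0.213^k ≤ 1e-12/6.02e-1 = 1.66113e-12.
k ≥ ln(1.66113e-12)/ln(0.213) = -27.1235/-1.54646 = 17.539.
Smallest integer k = 18.

18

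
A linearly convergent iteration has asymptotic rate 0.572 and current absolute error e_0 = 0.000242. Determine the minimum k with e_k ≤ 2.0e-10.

After k steps, e_k ≈ 0.000242·0.572^k.
Need 0.572^k ≤ 2.0e-10/0.000242 = 8.26446e-07.
k ≥ ln(8.26446e-07)/ln(0.572) = -14.0061/-0.55862 = 25.073.
Smallest integer k = 26.

26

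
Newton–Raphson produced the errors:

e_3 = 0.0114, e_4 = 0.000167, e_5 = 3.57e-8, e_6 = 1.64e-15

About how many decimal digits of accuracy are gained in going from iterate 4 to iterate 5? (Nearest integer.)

Digits gained ≈ log₁₀(e_4/e_5) = log₁₀(0.000167/3.57e-8) = log₁₀(4677.87) ≈ 3.670.

4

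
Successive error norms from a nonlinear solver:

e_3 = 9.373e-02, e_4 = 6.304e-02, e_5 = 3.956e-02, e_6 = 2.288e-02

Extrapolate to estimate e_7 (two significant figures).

First estimate the order: p ≈ ln(e_6/e_5) / ln(e_5/e_4) = ln(2.288e-02/3.956e-02)/ln(3.956e-02/6.304e-02) = ln(0.578362)/ln(0.627538) ≈ 1.1751.
Then e_7 ≈ e_6·(e_6/e_5)^p = 2.288e-02·(0.578362)^1.1751 = 2.288e-02·0.525486 ≈ 0.01202.

1.2e-2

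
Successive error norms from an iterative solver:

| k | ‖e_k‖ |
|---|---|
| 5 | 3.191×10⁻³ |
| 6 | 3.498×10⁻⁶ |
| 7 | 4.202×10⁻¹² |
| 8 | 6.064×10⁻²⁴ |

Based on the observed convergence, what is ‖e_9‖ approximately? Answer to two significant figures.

1.3e-47

First estimate the order: p ≈ ln(‖e_8‖/‖e_7‖) / ln(‖e_7‖/‖e_6‖) = ln(6.064×10⁻²⁴/4.202×10⁻¹²)/ln(4.202×10⁻¹²/3.498×10⁻⁶) = ln(1.44312e-12)/ln(1.20126e-06) ≈ 2.0000.
Then ‖e_9‖ ≈ ‖e_8‖·(‖e_8‖/‖e_7‖)^p = 6.064×10⁻²⁴·(1.44312e-12)^2.0000 = 6.064×10⁻²⁴·2.0826e-24 ≈ 1.263e-47.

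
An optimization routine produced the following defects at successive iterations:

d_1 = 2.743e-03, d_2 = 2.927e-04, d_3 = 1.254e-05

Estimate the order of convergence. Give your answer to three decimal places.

1.408

p ≈ ln(d_3/d_2) / ln(d_2/d_1)
  = ln(1.254e-05/2.927e-04) / ln(2.927e-04/2.743e-03)
  = ln(0.0428425) / ln(0.106708)
  = -3.150225 / -2.237659 ≈ 1.407822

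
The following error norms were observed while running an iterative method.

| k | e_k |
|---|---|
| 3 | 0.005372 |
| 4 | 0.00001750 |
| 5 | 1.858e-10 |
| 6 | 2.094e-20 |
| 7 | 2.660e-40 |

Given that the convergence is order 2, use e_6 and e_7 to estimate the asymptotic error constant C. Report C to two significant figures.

0.61

C ≈ e_7 / e_6^2
  = 2.660e-40 / (2.094e-20)^2
  = 2.660e-40 / 4.38484e-40 ≈ 0.60664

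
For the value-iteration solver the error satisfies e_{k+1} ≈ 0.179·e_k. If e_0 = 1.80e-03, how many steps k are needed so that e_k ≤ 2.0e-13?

After k steps, e_k ≈ 1.80e-03·0.179^k.
Need 0.179^k ≤ 2.0e-13/1.80e-03 = 1.11111e-10.
k ≥ ln(1.11111e-10)/ln(0.179) = -22.9205/-1.72037 = 13.323.
Smallest integer k = 14.

14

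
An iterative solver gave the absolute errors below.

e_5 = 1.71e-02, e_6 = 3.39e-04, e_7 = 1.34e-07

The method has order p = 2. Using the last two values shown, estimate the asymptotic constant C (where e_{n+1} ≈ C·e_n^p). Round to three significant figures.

C ≈ e_7 / e_6^2
  = 1.34e-07 / (3.39e-04)^2
  = 1.34e-07 / 1.14921e-07 ≈ 1.166

1.17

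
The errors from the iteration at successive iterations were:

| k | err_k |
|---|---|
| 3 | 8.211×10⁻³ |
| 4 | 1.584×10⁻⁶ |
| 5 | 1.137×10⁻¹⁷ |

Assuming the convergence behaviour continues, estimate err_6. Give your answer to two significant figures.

First estimate the order: p ≈ ln(err_5/err_4) / ln(err_4/err_3) = ln(1.137×10⁻¹⁷/1.584×10⁻⁶)/ln(1.584×10⁻⁶/8.211×10⁻³) = ln(7.17803e-12)/ln(0.000192912) ≈ 3.0000.
Then err_6 ≈ err_5·(err_5/err_4)^p = 1.137×10⁻¹⁷·(7.17803e-12)^3.0000 = 1.137×10⁻¹⁷·3.69842e-34 ≈ 4.205e-51.

4.2e-51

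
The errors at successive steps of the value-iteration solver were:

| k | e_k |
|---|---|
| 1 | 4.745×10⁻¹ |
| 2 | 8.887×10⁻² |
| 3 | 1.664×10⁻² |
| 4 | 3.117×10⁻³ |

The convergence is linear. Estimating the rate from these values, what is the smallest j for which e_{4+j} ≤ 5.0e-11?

11

Rate ρ ≈ e_4/e_3 = 3.117×10⁻³/1.664×10⁻² = 0.1873.
After j more steps, e_{4+j} ≈ 3.117×10⁻³·ρ^j; need ρ^j ≤ 5.0e-11/3.117×10⁻³ = 1.60411e-08.
j ≥ ln(1.60411e-08)/ln(0.1873) = -17.9481/-1.67504 = 10.715.
So 11 more iterations are needed.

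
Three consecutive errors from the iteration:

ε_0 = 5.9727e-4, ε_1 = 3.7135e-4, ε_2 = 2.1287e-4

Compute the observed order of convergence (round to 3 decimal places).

1.171

p ≈ ln(ε_2/ε_1) / ln(ε_1/ε_0)
  = ln(2.1287e-4/3.7135e-4) / ln(3.7135e-4/5.9727e-4)
  = ln(0.573233) / ln(0.621746)
  = -0.556463 / -0.475224 ≈ 1.170949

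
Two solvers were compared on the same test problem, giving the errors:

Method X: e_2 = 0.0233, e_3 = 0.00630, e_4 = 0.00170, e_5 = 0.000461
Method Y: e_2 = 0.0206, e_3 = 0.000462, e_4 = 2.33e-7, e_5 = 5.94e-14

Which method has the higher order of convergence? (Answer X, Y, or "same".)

Method X: p ≈ ln(0.000461/0.00170)/ln(0.00170/0.00630) ≈ 1.00.
Method Y: p ≈ ln(5.94e-14/2.33e-7)/ln(2.33e-7/0.000462) ≈ 2.00.
Method Y has the higher order (≈2.0 vs ≈1.0).

Y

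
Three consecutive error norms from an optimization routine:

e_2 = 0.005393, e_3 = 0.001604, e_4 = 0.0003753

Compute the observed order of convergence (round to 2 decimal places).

1.20

p ≈ ln(e_4/e_3) / ln(e_3/e_2)
  = ln(0.0003753/0.001604) / ln(0.001604/0.005393)
  = ln(0.233978) / ln(0.297423)
  = -1.45253 / -1.21260 ≈ 1.19786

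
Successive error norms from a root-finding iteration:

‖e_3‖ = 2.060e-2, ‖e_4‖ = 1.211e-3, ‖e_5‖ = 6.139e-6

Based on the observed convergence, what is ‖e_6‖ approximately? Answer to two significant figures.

3.2e-10

First estimate the order: p ≈ ln(‖e_5‖/‖e_4‖) / ln(‖e_4‖/‖e_3‖) = ln(6.139e-6/1.211e-3)/ln(1.211e-3/2.060e-2) = ln(0.00506936)/ln(0.0587864) ≈ 1.8648.
Then ‖e_6‖ ≈ ‖e_5‖·(‖e_5‖/‖e_4‖)^p = 6.139e-6·(0.00506936)^1.8648 = 6.139e-6·5.25045e-05 ≈ 3.223e-10.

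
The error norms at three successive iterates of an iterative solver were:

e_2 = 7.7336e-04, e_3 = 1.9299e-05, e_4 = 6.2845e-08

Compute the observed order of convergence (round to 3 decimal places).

p ≈ ln(e_4/e_3) / ln(e_3/e_2)
  = ln(6.2845e-08/1.9299e-05) / ln(1.9299e-05/7.7336e-04)
  = ln(0.00325639) / ln(0.0249547)
  = -5.727136 / -3.690693 ≈ 1.551778

1.552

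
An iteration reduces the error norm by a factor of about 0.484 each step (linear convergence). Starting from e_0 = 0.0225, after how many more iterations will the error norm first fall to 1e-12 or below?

33

After k steps, e_k ≈ 0.0225·0.484^k.
Need 0.484^k ≤ 1e-12/0.0225 = 4.44444e-11.
k ≥ ln(4.44444e-11)/ln(0.484) = -23.8368/-0.72567 = 32.848.
Smallest integer k = 33.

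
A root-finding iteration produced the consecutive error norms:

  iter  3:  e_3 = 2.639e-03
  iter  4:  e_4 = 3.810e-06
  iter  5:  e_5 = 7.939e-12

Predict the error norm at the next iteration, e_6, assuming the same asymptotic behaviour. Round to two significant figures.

First estimate the order: p ≈ ln(e_5/e_4) / ln(e_4/e_3) = ln(7.939e-12/3.810e-06)/ln(3.810e-06/2.639e-03) = ln(2.08373e-06)/ln(0.00144373) ≈ 2.0000.
Then e_6 ≈ e_5·(e_5/e_4)^p = 7.939e-12·(2.08373e-06)^2.0000 = 7.939e-12·4.34193e-12 ≈ 3.447e-23.

3.4e-23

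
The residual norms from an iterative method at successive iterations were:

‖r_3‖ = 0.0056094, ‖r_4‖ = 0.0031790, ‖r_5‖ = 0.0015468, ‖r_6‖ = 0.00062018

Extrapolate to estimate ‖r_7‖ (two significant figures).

1.9e-4

First estimate the order: p ≈ ln(‖r_6‖/‖r_5‖) / ln(‖r_5‖/‖r_4‖) = ln(0.00062018/0.0015468)/ln(0.0015468/0.0031790) = ln(0.400944)/ln(0.486568) ≈ 1.2687.
Then ‖r_7‖ ≈ ‖r_6‖·(‖r_6‖/‖r_5‖)^p = 0.00062018·(0.400944)^1.2687 = 0.00062018·0.313641 ≈ 0.0001945.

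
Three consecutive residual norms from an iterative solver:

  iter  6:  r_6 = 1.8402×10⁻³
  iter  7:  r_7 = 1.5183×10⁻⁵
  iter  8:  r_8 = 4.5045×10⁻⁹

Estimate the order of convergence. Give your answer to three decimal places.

1.693

p ≈ ln(r_8/r_7) / ln(r_7/r_6)
  = ln(4.5045×10⁻⁹/1.5183×10⁻⁵) / ln(1.5183×10⁻⁵/1.8402×10⁻³)
  = ln(0.00029668) / ln(0.00825073)
  = -8.122856 / -4.797454 ≈ 1.693160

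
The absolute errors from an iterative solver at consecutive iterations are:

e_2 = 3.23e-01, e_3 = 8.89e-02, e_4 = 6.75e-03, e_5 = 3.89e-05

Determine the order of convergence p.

Consecutive ratios: e_5/e_4 = 3.89e-05/6.75e-03 = 0.00576296, e_4/e_3 = 6.75e-03/8.89e-02 = 0.075928.
p ≈ ln(0.00576296)/ln(0.075928) = -5.1563/-2.5780 ≈ 2.00.
So the convergence is quadratic (order 2).

2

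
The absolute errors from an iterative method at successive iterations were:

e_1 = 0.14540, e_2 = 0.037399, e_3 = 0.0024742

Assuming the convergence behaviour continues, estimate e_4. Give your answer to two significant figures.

1.1e-5

First estimate the order: p ≈ ln(e_3/e_2) / ln(e_2/e_1) = ln(0.0024742/0.037399)/ln(0.037399/0.14540) = ln(0.0661568)/ln(0.257215) ≈ 2.0000.
Then e_4 ≈ e_3·(e_3/e_2)^p = 0.0024742·(0.0661568)^2.0000 = 0.0024742·0.00437672 ≈ 1.083e-05.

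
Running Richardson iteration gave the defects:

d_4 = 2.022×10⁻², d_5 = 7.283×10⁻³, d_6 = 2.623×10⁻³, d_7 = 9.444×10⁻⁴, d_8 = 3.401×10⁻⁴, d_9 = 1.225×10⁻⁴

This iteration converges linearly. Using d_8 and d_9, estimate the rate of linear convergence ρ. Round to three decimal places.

ρ ≈ d_9/d_8 = 1.225×10⁻⁴/3.401×10⁻⁴ = 0.36019

0.360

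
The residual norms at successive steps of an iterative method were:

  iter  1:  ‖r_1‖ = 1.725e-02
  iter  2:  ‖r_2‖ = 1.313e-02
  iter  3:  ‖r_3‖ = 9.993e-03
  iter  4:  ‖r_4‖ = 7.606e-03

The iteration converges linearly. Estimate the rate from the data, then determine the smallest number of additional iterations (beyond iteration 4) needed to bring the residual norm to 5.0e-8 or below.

44

Rate ρ ≈ ‖r_4‖/‖r_3‖ = 7.606e-03/9.993e-03 = 0.7611.
After j more steps, ‖r_{4+j}‖ ≈ 7.606e-03·ρ^j; need ρ^j ≤ 5.0e-8/7.606e-03 = 6.57376e-06.
j ≥ ln(6.57376e-06)/ln(0.7611) = -11.9324/-0.27299 = 43.710.
So 44 more iterations are needed.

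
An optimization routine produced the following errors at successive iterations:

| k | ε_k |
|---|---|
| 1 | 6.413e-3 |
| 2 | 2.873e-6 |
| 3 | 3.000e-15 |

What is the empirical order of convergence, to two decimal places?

2.68

p ≈ ln(ε_3/ε_2) / ln(ε_2/ε_1)
  = ln(3.000e-15/2.873e-6) / ln(2.873e-6/6.413e-3)
  = ln(1.0442e-09) / ln(0.000447996)
  = -20.68001 / -7.71073 ≈ 2.68198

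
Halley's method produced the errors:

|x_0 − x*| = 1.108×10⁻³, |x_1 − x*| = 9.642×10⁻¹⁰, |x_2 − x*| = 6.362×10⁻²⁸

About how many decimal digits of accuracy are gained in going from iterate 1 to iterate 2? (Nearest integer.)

18

Digits gained ≈ log₁₀(|x_1 − x*|/|x_2 − x*|) = log₁₀(9.642×10⁻¹⁰/6.362×10⁻²⁸) = log₁₀(1.51556e+18) ≈ 18.181.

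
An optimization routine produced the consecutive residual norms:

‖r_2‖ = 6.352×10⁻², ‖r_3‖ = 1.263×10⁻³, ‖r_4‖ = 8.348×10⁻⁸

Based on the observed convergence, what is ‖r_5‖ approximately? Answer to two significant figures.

First estimate the order: p ≈ ln(‖r_4‖/‖r_3‖) / ln(‖r_3‖/‖r_2‖) = ln(8.348×10⁻⁸/1.263×10⁻³)/ln(1.263×10⁻³/6.352×10⁻²) = ln(6.60966e-05)/ln(0.0198835) ≈ 2.4565.
Then ‖r_5‖ ≈ ‖r_4‖·(‖r_4‖/‖r_3‖)^p = 8.348×10⁻⁸·(6.60966e-05)^2.4565 = 8.348×10⁻⁸·5.39846e-11 ≈ 4.507e-18.

4.5e-18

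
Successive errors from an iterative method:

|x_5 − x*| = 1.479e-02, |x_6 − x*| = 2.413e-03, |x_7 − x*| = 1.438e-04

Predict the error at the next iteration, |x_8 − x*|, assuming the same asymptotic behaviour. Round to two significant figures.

First estimate the order: p ≈ ln(|x_7 − x*|/|x_6 − x*|) / ln(|x_6 − x*|/|x_5 − x*|) = ln(1.438e-04/2.413e-03)/ln(2.413e-03/1.479e-02) = ln(0.0595939)/ln(0.163151) ≈ 1.5555.
Then |x_8 − x*| ≈ |x_7 − x*|·(|x_7 − x*|/|x_6 − x*|)^p = 1.438e-04·(0.0595939)^1.5555 = 1.438e-04·0.0124402 ≈ 1.789e-06.

1.8e-6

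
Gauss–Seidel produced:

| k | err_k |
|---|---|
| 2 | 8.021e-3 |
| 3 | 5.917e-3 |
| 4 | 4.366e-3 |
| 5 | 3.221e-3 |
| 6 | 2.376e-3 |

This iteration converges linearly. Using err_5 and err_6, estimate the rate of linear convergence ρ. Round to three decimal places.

0.738

ρ ≈ err_6/err_5 = 2.376e-3/3.221e-3 = 0.73766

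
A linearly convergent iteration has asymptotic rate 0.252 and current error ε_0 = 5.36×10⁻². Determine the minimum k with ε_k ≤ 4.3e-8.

After k steps, ε_k ≈ 5.36×10⁻²·0.252^k.
Need 0.252^k ≤ 4.3e-8/5.36×10⁻² = 8.02239e-07.
k ≥ ln(8.02239e-07)/ln(0.252) = -14.0359/-1.37833 = 10.183.
Smallest integer k = 11.

11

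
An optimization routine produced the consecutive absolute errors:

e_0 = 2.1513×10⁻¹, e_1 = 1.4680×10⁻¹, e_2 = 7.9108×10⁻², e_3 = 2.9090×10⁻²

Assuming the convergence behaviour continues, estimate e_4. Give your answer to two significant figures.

5.8e-3

First estimate the order: p ≈ ln(e_3/e_2) / ln(e_2/e_1) = ln(2.9090×10⁻²/7.9108×10⁻²)/ln(7.9108×10⁻²/1.4680×10⁻¹) = ln(0.367725)/ln(0.538883) ≈ 1.6181.
Then e_4 ≈ e_3·(e_3/e_2)^p = 2.9090×10⁻²·(0.367725)^1.6181 = 2.9090×10⁻²·0.19814 ≈ 0.005764.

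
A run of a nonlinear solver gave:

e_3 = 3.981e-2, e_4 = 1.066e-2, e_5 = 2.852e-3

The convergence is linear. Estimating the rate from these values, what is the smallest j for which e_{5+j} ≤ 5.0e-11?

Rate ρ ≈ e_5/e_4 = 2.852e-3/1.066e-2 = 0.2675.
After j more steps, e_{5+j} ≈ 2.852e-3·ρ^j; need ρ^j ≤ 5.0e-11/2.852e-3 = 1.75316e-08.
j ≥ ln(1.75316e-08)/ln(0.2675) = -17.8593/-1.31864 = 13.544.
So 14 more iterations are needed.

14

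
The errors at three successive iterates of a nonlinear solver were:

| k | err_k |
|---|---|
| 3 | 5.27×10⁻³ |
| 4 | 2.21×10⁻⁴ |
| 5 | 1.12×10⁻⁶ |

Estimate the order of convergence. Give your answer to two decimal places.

1.67

p ≈ ln(err_5/err_4) / ln(err_4/err_3)
  = ln(1.12×10⁻⁶/2.21×10⁻⁴) / ln(2.21×10⁻⁴/5.27×10⁻³)
  = ln(0.00506787) / ln(0.0419355)
  = -5.28483 / -3.17162 ≈ 1.66629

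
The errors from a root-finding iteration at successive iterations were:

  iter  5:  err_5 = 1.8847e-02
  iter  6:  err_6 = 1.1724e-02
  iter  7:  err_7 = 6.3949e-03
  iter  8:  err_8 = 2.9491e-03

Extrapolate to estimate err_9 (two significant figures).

First estimate the order: p ≈ ln(err_8/err_7) / ln(err_7/err_6) = ln(2.9491e-03/6.3949e-03)/ln(6.3949e-03/1.1724e-02) = ln(0.461164)/ln(0.545454) ≈ 1.2769.
Then err_9 ≈ err_8·(err_8/err_7)^p = 2.9491e-03·(0.461164)^1.2769 = 2.9491e-03·0.372201 ≈ 0.001098.

1.1e-3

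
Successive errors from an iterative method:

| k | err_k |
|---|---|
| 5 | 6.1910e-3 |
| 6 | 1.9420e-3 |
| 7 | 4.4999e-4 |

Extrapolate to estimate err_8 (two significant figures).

7.1e-5

First estimate the order: p ≈ ln(err_7/err_6) / ln(err_6/err_5) = ln(4.4999e-4/1.9420e-3)/ln(1.9420e-3/6.1910e-3) = ln(0.231715)/ln(0.313681) ≈ 1.2612.
Then err_8 ≈ err_7·(err_7/err_6)^p = 4.4999e-4·(0.231715)^1.2612 = 4.4999e-4·0.158154 ≈ 7.117e-05.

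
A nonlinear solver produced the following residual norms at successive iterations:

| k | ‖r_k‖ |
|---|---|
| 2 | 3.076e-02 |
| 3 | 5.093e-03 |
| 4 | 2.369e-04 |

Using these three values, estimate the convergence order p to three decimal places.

1.706

p ≈ ln(‖r_4‖/‖r_3‖) / ln(‖r_3‖/‖r_2‖)
  = ln(2.369e-04/5.093e-03) / ln(5.093e-03/3.076e-02)
  = ln(0.0465148) / ln(0.165572)
  = -3.067985 / -1.798349 ≈ 1.706001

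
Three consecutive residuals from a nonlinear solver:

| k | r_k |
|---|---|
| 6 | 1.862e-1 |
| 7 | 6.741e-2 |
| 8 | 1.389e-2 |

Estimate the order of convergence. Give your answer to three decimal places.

1.555

p ≈ ln(r_8/r_7) / ln(r_7/r_6)
  = ln(1.389e-2/6.741e-2) / ln(6.741e-2/1.862e-1)
  = ln(0.206053) / ln(0.36203)
  = -1.579622 / -1.016028 ≈ 1.554703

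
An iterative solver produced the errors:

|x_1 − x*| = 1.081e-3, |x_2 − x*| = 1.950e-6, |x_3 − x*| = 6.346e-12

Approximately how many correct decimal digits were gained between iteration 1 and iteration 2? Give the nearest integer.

Digits gained ≈ log₁₀(|x_1 − x*|/|x_2 − x*|) = log₁₀(1.081e-3/1.950e-6) = log₁₀(554.359) ≈ 2.744.

3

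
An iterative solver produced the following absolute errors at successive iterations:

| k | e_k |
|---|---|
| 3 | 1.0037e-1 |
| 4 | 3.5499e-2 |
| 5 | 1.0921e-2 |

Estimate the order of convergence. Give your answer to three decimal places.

1.134

p ≈ ln(e_5/e_4) / ln(e_4/e_3)
  = ln(1.0921e-2/3.5499e-2) / ln(3.5499e-2/1.0037e-1)
  = ln(0.307642) / ln(0.353681)
  = -1.178819 / -1.039360 ≈ 1.134178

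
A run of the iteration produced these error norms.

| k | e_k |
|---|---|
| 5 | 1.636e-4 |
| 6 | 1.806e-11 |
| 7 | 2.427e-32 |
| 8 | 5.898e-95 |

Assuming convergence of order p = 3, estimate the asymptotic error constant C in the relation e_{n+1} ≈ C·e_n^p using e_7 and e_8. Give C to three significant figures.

C ≈ e_8 / e_7^3
  = 5.898e-95 / (2.427e-32)^3
  = 5.898e-95 / 1.42958e-95 ≈ 4.1257

4.13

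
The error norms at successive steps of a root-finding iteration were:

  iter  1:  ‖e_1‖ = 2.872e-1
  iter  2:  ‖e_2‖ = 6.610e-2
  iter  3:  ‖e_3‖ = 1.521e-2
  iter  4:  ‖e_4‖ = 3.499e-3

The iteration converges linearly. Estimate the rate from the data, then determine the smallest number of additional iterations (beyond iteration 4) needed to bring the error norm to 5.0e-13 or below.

Rate ρ ≈ ‖e_4‖/‖e_3‖ = 3.499e-3/1.521e-2 = 0.2300.
After j more steps, ‖e_{4+j}‖ ≈ 3.499e-3·ρ^j; need ρ^j ≤ 5.0e-13/3.499e-3 = 1.42898e-10.
j ≥ ln(1.42898e-10)/ln(0.2300) = -22.6689/-1.46968 = 15.424.
So 16 more iterations are needed.

16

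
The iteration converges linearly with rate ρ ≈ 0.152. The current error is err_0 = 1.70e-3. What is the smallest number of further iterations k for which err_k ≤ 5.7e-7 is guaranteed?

5

After k steps, err_k ≈ 1.70e-3·0.152^k.
Need 0.152^k ≤ 5.7e-7/1.70e-3 = 0.000335294.
k ≥ ln(0.000335294)/ln(0.152) = -8.0005/-1.88387 = 4.247.
Smallest integer k = 5.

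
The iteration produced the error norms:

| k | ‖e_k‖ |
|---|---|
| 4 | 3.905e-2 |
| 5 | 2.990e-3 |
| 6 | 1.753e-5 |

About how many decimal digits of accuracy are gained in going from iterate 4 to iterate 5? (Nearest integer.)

1

Digits gained ≈ log₁₀(‖e_4‖/‖e_5‖) = log₁₀(3.905e-2/2.990e-3) = log₁₀(13.0602) ≈ 1.116.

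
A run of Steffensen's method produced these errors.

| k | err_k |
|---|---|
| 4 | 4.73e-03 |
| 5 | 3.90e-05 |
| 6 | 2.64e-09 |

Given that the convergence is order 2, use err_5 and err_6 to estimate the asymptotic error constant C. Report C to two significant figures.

1.7

C ≈ err_6 / err_5^2
  = 2.64e-09 / (3.90e-05)^2
  = 2.64e-09 / 1.521e-09 ≈ 1.7357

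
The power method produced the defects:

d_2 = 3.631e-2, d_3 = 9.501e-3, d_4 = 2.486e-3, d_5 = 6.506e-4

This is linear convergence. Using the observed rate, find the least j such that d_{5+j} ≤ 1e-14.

Rate ρ ≈ d_5/d_4 = 6.506e-4/2.486e-3 = 0.2617.
After j more steps, d_{5+j} ≈ 6.506e-4·ρ^j; need ρ^j ≤ 1e-14/6.506e-4 = 1.53704e-11.
j ≥ ln(1.53704e-11)/ln(0.2617) = -24.8986/-1.34056 = 18.573.
So 19 more iterations are needed.

19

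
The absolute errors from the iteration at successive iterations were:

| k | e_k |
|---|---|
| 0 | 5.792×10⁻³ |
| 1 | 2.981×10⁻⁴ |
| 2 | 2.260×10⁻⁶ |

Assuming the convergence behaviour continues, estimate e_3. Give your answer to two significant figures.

First estimate the order: p ≈ ln(e_2/e_1) / ln(e_1/e_0) = ln(2.260×10⁻⁶/2.981×10⁻⁴)/ln(2.981×10⁻⁴/5.792×10⁻³) = ln(0.00758135)/ln(0.0514675) ≈ 1.6456.
Then e_3 ≈ e_2·(e_2/e_1)^p = 2.260×10⁻⁶·(0.00758135)^1.6456 = 2.260×10⁻⁶·0.000324273 ≈ 7.329e-10.

7.3e-10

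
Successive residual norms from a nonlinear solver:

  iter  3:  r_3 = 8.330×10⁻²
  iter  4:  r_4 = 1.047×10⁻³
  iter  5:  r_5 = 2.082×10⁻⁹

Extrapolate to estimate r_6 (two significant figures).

1.6e-26

First estimate the order: p ≈ ln(r_5/r_4) / ln(r_4/r_3) = ln(2.082×10⁻⁹/1.047×10⁻³)/ln(1.047×10⁻³/8.330×10⁻²) = ln(1.98854e-06)/ln(0.012569) ≈ 2.9997.
Then r_6 ≈ r_5·(r_5/r_4)^p = 2.082×10⁻⁹·(1.98854e-06)^2.9997 = 2.082×10⁻⁹·7.8943e-18 ≈ 1.644e-26.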